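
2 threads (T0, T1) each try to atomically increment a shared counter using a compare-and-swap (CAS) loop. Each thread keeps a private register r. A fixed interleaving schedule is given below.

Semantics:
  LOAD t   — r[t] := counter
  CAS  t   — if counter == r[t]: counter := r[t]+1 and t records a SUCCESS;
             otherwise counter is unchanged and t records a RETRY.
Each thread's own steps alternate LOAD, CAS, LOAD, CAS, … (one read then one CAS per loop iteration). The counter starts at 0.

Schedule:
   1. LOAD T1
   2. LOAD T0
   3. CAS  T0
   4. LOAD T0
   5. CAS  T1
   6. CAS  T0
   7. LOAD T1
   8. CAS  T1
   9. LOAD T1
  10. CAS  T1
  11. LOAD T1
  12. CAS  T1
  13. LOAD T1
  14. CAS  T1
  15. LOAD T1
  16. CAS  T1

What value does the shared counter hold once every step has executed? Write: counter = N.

counter = 7

   1) LOAD T1:  M=0  r_T1=0
   2) LOAD T0:  M=0  r_T0=0
   3) CAS  T0:  M=1  r_T0=0 ✓
   4) LOAD T0:  M=1  r_T0=1
   5) CAS  T1:  M=1  r_T1=0 ✗
   6) CAS  T0:  M=2  r_T0=1 ✓
   7) LOAD T1:  M=2  r_T1=2
   8) CAS  T1:  M=3  r_T1=2 ✓
   9) LOAD T1:  M=3  r_T1=3
  10) CAS  T1:  M=4  r_T1=3 ✓
  11) LOAD T1:  M=4  r_T1=4
  12) CAS  T1:  M=5  r_T1=4 ✓
  13) LOAD T1:  M=5  r_T1=5
  14) CAS  T1:  M=6  r_T1=5 ✓
  15) LOAD T1:  M=6  r_T1=6
  16) CAS  T1:  M=7  r_T1=6 ✓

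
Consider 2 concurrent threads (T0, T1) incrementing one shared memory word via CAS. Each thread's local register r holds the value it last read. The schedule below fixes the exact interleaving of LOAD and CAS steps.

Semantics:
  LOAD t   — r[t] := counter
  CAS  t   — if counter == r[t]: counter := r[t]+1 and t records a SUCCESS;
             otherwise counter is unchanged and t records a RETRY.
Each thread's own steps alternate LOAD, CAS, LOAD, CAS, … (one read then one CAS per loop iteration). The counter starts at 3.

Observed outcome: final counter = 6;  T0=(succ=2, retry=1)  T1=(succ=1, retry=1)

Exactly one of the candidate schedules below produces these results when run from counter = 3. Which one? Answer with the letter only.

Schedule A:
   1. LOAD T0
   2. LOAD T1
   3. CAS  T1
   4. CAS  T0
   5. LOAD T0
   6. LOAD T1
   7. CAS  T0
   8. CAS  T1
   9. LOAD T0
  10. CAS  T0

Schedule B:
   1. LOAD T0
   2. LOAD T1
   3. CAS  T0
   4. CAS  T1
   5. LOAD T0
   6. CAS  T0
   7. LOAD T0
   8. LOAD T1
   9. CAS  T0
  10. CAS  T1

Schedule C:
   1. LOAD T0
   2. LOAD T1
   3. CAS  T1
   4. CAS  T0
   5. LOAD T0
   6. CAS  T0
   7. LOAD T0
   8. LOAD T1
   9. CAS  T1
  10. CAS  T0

Run A:
step 1: T0 LOAD ⇒ load; ctr=3 reg=3
step 2: T1 LOAD ⇒ load; ctr=3 reg=3
step 3: T1 CAS ⇒ ok; ctr=4 reg=3
step 4: T0 CAS ⇒ retry; ctr=4 reg=3
step 5: T0 LOAD ⇒ load; ctr=4 reg=4
step 6: T1 LOAD ⇒ load; ctr=4 reg=4
step 7: T0 CAS ⇒ ok; ctr=5 reg=4
step 8: T1 CAS ⇒ retry; ctr=5 reg=4
step 9: T0 LOAD ⇒ load; ctr=5 reg=5
step 10: T0 CAS ⇒ ok; ctr=6 reg=5

A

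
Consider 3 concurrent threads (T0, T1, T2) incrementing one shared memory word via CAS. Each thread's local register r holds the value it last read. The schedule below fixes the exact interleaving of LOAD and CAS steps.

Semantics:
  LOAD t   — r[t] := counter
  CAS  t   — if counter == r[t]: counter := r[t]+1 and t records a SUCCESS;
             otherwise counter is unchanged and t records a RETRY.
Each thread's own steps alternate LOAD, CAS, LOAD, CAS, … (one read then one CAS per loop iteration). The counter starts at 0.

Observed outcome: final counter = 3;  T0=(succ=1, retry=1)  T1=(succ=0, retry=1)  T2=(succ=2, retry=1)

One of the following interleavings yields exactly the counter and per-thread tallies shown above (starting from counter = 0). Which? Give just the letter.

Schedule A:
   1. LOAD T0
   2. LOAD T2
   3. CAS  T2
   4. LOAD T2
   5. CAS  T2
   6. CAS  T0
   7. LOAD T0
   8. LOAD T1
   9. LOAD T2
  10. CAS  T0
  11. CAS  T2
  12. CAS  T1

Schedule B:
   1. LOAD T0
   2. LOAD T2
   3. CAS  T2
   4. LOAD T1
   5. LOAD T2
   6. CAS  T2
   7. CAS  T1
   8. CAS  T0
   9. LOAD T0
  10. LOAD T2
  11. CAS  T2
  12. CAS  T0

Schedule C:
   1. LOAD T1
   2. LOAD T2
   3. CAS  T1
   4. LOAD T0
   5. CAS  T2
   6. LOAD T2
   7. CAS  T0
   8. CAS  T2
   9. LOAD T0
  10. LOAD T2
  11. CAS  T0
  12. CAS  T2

Simulating candidate A:
step 1: T0 LOAD ⇒ load; ctr=0 reg=0
step 2: T2 LOAD ⇒ load; ctr=0 reg=0
step 3: T2 CAS ⇒ ok; ctr=1 reg=0
step 4: T2 LOAD ⇒ load; ctr=1 reg=1
step 5: T2 CAS ⇒ ok; ctr=2 reg=1
step 6: T0 CAS ⇒ retry; ctr=2 reg=0
step 7: T0 LOAD ⇒ load; ctr=2 reg=2
step 8: T1 LOAD ⇒ load; ctr=2 reg=2
step 9: T2 LOAD ⇒ load; ctr=2 reg=2
step 10: T0 CAS ⇒ ok; ctr=3 reg=2
step 11: T2 CAS ⇒ retry; ctr=3 reg=2
step 12: T1 CAS ⇒ retry; ctr=3 reg=2

A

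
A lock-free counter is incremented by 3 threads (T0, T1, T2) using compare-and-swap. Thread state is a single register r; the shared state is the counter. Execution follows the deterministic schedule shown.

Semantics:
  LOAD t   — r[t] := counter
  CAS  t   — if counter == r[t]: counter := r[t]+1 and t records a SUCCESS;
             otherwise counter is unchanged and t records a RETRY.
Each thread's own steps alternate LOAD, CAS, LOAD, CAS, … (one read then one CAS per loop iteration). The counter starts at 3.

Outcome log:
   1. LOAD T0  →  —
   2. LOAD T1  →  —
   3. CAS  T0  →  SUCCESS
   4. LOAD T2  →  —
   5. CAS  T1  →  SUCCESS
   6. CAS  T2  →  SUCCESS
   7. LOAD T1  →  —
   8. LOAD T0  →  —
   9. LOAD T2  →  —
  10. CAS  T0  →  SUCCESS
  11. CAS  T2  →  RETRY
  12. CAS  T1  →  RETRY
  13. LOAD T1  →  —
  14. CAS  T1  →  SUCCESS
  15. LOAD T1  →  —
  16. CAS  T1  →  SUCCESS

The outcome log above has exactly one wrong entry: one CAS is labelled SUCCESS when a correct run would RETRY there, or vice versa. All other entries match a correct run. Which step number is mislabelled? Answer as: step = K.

step = 5

Re-executing:
step 1: T0 LOAD ⇒ load; ctr=3 reg=3
step 2: T1 LOAD ⇒ load; ctr=3 reg=3
step 3: T0 CAS ⇒ ok; ctr=4 reg=3
step 4: T2 LOAD ⇒ load; ctr=4 reg=4
step 5: T1 CAS ⇒ retry; ctr=4 reg=3
step 6: T2 CAS ⇒ ok; ctr=5 reg=4
step 7: T1 LOAD ⇒ load; ctr=5 reg=5
step 8: T0 LOAD ⇒ load; ctr=5 reg=5
step 9: T2 LOAD ⇒ load; ctr=5 reg=5
step 10: T0 CAS ⇒ ok; ctr=6 reg=5
step 11: T2 CAS ⇒ retry; ctr=6 reg=5
step 12: T1 CAS ⇒ retry; ctr=6 reg=5
step 13: T1 LOAD ⇒ load; ctr=6 reg=6
step 14: T1 CAS ⇒ ok; ctr=7 reg=6
step 15: T1 LOAD ⇒ load; ctr=7 reg=7
step 16: T1 CAS ⇒ ok; ctr=8 reg=7
Log disagrees first at step 5.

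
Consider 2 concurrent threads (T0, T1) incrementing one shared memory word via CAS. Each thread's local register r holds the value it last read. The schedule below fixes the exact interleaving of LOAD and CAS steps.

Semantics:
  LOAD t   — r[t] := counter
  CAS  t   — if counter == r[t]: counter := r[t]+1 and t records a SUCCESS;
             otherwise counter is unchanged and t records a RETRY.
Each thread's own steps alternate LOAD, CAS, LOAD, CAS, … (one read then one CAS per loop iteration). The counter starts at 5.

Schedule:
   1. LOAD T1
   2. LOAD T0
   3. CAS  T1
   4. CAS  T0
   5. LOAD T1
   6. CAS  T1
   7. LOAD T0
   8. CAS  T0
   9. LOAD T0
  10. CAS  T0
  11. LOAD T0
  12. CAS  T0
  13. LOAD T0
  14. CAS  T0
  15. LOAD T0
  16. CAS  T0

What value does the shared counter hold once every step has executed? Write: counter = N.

counter = 12

   1) LOAD T1:  M=5  r_T1=5
   2) LOAD T0:  M=5  r_T0=5
   3) CAS  T1:  M=6  r_T1=5 ✓
   4) CAS  T0:  M=6  r_T0=5 ✗
   5) LOAD T1:  M=6  r_T1=6
   6) CAS  T1:  M=7  r_T1=6 ✓
   7) LOAD T0:  M=7  r_T0=7
   8) CAS  T0:  M=8  r_T0=7 ✓
   9) LOAD T0:  M=8  r_T0=8
  10) CAS  T0:  M=9  r_T0=8 ✓
  11) LOAD T0:  M=9  r_T0=9
  12) CAS  T0:  M=10  r_T0=9 ✓
  13) LOAD T0:  M=10  r_T0=10
  14) CAS  T0:  M=11  r_T0=10 ✓
  15) LOAD T0:  M=11  r_T0=11
  16) CAS  T0:  M=12  r_T0=11 ✓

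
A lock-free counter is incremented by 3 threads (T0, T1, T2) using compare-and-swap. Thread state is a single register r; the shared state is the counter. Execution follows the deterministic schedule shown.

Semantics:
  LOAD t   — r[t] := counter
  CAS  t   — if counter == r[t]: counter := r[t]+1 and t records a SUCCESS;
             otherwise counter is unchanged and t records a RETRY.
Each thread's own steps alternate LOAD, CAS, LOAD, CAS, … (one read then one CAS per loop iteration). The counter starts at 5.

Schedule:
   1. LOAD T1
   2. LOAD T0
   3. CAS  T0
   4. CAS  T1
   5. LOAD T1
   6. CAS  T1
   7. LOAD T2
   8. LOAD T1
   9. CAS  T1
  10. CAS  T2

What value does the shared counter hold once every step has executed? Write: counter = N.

#1 T1 reads 5
#2 T0 reads 5
#3 T0 CAS(5→6) writes; counter now 6
#4 T1 CAS(5→6) fails; counter now 6
#5 T1 reads 6
#6 T1 CAS(6→7) writes; counter now 7
#7 T2 reads 7
#8 T1 reads 7
#9 T1 CAS(7→8) writes; counter now 8
#10 T2 CAS(7→8) fails; counter now 8

counter = 8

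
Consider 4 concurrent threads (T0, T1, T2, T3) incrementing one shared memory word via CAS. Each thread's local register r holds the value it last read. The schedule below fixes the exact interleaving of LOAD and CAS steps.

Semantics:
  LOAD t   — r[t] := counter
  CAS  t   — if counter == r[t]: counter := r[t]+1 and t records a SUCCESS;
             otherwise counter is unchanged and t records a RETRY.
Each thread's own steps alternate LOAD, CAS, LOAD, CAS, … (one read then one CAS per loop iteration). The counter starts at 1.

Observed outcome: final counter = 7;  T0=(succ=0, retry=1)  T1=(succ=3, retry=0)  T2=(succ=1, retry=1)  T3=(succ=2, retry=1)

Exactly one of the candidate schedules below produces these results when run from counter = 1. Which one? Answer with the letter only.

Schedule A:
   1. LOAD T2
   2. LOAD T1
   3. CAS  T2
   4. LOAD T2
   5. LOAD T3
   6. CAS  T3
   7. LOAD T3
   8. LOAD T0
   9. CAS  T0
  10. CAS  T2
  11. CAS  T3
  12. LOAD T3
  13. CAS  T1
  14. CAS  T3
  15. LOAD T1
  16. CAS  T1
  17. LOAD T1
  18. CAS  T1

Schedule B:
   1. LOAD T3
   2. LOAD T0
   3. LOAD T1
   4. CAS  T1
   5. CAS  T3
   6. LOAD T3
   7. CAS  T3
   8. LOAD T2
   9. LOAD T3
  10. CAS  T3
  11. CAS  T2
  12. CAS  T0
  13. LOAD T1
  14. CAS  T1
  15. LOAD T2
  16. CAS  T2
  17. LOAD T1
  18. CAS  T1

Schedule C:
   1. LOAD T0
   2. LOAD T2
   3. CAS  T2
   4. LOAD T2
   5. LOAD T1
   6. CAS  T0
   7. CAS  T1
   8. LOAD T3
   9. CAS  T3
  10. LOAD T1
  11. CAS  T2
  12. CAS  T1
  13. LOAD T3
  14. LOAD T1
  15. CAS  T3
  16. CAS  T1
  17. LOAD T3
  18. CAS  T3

Tracing schedule B:
#1 T3 reads 1
#2 T0 reads 1
#3 T1 reads 1
#4 T1 CAS(1→2) writes; counter now 2
#5 T3 CAS(1→2) fails; counter now 2
#6 T3 reads 2
#7 T3 CAS(2→3) writes; counter now 3
#8 T2 reads 3
#9 T3 reads 3
#10 T3 CAS(3→4) writes; counter now 4
#11 T2 CAS(3→4) fails; counter now 4
#12 T0 CAS(1→2) fails; counter now 4
#13 T1 reads 4
#14 T1 CAS(4→5) writes; counter now 5
#15 T2 reads 5
#16 T2 CAS(5→6) writes; counter now 6
#17 T1 reads 6
#18 T1 CAS(6→7) writes; counter now 7

B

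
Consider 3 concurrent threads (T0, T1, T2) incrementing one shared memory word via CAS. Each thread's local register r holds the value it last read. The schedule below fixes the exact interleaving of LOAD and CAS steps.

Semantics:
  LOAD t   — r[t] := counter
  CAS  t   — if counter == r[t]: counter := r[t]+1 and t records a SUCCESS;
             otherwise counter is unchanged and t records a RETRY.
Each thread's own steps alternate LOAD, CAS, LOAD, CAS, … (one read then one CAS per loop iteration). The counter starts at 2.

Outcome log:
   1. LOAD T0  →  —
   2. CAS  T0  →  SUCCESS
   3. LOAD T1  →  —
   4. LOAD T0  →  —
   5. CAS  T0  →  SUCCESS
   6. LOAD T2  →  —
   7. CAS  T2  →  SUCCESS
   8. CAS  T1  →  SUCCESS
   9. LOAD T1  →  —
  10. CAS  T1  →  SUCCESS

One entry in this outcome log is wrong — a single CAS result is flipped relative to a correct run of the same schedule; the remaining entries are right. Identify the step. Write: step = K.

step = 8

Re-executing:
T0 LOAD — after: cnt=2, r=2 — load
T0 CAS — after: cnt=3, r=2 — ok
T1 LOAD — after: cnt=3, r=3 — load
T0 LOAD — after: cnt=3, r=3 — load
T0 CAS — after: cnt=4, r=3 — ok
T2 LOAD — after: cnt=4, r=4 — load
T2 CAS — after: cnt=5, r=4 — ok
T1 CAS — after: cnt=5, r=3 — retry
T1 LOAD — after: cnt=5, r=5 — load
T1 CAS — after: cnt=6, r=5 — ok
Flip is step 8.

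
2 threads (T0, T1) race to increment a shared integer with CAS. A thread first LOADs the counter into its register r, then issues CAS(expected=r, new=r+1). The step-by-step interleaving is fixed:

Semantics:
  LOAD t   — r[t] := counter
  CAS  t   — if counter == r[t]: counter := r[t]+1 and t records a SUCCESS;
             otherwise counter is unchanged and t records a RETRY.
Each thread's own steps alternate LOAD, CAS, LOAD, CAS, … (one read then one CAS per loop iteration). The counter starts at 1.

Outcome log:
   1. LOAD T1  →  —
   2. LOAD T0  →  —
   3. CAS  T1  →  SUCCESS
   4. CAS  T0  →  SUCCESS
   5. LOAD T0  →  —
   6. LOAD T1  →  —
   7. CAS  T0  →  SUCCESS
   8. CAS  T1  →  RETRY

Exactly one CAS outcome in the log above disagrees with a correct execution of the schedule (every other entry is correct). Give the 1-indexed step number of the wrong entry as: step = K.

Re-executing:
   1) LOAD T1:  M=1  r_T1=1
   2) LOAD T0:  M=1  r_T0=1
   3) CAS  T1:  M=2  r_T1=1 ✓
   4) CAS  T0:  M=2  r_T0=1 ✗
   5) LOAD T0:  M=2  r_T0=2
   6) LOAD T1:  M=2  r_T1=2
   7) CAS  T0:  M=3  r_T0=2 ✓
   8) CAS  T1:  M=3  r_T1=2 ✗
Flip is step 4.

step = 4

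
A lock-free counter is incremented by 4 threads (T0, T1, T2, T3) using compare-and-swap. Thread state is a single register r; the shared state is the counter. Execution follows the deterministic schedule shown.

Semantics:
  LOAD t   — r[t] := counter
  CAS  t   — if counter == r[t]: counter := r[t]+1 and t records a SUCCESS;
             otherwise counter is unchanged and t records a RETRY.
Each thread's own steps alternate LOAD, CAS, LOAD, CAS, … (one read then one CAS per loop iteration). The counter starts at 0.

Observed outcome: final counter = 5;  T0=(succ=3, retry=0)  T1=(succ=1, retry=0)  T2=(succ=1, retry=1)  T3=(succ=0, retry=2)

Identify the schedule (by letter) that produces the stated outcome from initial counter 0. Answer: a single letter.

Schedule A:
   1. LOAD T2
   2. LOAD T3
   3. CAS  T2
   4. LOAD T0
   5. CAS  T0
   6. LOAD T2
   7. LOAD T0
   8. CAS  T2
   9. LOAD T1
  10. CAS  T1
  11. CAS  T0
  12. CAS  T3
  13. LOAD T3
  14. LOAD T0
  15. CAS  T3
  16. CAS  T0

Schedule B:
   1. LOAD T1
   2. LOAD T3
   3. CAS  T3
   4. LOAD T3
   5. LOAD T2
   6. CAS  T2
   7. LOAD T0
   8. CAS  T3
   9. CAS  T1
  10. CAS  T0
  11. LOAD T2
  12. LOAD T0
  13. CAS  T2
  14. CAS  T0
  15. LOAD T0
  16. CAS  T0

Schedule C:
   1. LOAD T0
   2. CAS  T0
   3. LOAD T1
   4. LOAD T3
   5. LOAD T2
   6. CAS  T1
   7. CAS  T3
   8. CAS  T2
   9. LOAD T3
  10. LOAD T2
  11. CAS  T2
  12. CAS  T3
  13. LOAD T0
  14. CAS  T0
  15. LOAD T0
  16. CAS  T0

C

Simulating candidate C:
T0 LOAD — after: cnt=0, r=0 — load
T0 CAS — after: cnt=1, r=0 — ok
T1 LOAD — after: cnt=1, r=1 — load
T3 LOAD — after: cnt=1, r=1 — load
T2 LOAD — after: cnt=1, r=1 — load
T1 CAS — after: cnt=2, r=1 — ok
T3 CAS — after: cnt=2, r=1 — retry
T2 CAS — after: cnt=2, r=1 — retry
T3 LOAD — after: cnt=2, r=2 — load
T2 LOAD — after: cnt=2, r=2 — load
T2 CAS — after: cnt=3, r=2 — ok
T3 CAS — after: cnt=3, r=2 — retry
T0 LOAD — after: cnt=3, r=3 — load
T0 CAS — after: cnt=4, r=3 — ok
T0 LOAD — after: cnt=4, r=4 — load
T0 CAS — after: cnt=5, r=4 — ok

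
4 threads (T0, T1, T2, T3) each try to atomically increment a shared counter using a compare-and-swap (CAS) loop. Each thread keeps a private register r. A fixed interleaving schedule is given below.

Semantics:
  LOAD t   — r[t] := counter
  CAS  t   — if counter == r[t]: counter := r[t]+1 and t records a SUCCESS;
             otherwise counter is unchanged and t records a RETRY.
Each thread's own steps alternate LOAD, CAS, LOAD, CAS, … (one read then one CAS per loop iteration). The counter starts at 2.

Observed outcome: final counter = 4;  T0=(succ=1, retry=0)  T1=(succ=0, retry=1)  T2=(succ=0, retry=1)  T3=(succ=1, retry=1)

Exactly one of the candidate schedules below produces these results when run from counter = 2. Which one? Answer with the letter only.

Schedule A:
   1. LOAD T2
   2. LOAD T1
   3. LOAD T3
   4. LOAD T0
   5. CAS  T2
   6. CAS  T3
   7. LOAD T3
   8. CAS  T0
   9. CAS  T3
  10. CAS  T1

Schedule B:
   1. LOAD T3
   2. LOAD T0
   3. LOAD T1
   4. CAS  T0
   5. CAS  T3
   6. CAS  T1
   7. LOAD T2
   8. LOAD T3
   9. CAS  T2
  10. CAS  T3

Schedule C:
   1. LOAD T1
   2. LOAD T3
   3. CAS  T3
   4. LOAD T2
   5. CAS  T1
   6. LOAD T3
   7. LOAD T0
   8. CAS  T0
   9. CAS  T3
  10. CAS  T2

C

Simulating candidate C:
1. LOAD T1 → mem=2 r[T1]=2 [LOAD]
2. LOAD T3 → mem=2 r[T3]=2 [LOAD]
3. CAS T3 → mem=3 r[T3]=2 [OK]
4. LOAD T2 → mem=3 r[T2]=3 [LOAD]
5. CAS T1 → mem=3 r[T1]=2 [RETRY]
6. LOAD T3 → mem=3 r[T3]=3 [LOAD]
7. LOAD T0 → mem=3 r[T0]=3 [LOAD]
8. CAS T0 → mem=4 r[T0]=3 [OK]
9. CAS T3 → mem=4 r[T3]=3 [RETRY]
10. CAS T2 → mem=4 r[T2]=3 [RETRY]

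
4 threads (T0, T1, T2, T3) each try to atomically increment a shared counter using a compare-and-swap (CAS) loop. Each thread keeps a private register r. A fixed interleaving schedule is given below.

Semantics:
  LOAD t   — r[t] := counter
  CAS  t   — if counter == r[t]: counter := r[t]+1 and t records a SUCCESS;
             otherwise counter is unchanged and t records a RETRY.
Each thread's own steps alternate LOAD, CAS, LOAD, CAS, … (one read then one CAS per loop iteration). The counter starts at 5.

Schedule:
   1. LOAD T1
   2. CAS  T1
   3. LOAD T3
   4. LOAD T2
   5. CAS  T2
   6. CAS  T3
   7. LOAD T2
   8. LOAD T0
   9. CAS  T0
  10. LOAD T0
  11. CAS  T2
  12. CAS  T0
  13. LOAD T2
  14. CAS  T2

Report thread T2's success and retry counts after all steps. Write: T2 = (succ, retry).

   1) LOAD T1:  M=5  r_T1=5
   2) CAS  T1:  M=6  r_T1=5 ✓
   3) LOAD T3:  M=6  r_T3=6
   4) LOAD T2:  M=6  r_T2=6
   5) CAS  T2:  M=7  r_T2=6 ✓
   6) CAS  T3:  M=7  r_T3=6 ✗
   7) LOAD T2:  M=7  r_T2=7
   8) LOAD T0:  M=7  r_T0=7
   9) CAS  T0:  M=8  r_T0=7 ✓
  10) LOAD T0:  M=8  r_T0=8
  11) CAS  T2:  M=8  r_T2=7 ✗
  12) CAS  T0:  M=9  r_T0=8 ✓
  13) LOAD T2:  M=9  r_T2=9
  14) CAS  T2:  M=10  r_T2=9 ✓

T2 = (2, 1)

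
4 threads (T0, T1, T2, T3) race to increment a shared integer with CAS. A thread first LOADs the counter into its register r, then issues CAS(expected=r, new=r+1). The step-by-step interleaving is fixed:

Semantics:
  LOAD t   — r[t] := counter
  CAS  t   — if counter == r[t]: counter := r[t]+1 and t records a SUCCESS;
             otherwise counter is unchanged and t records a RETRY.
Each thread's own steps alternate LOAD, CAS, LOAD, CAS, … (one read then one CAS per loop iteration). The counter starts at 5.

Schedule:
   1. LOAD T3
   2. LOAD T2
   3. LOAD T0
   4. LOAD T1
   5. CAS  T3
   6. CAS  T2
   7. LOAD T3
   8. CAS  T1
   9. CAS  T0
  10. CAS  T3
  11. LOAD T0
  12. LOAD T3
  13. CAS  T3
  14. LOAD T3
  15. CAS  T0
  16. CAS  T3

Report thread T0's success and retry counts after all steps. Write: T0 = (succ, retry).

T0 = (0, 2)

   1) LOAD T3:  M=5  r_T3=5
   2) LOAD T2:  M=5  r_T2=5
   3) LOAD T0:  M=5  r_T0=5
   4) LOAD T1:  M=5  r_T1=5
   5) CAS  T3:  M=6  r_T3=5 ✓
   6) CAS  T2:  M=6  r_T2=5 ✗
   7) LOAD T3:  M=6  r_T3=6
   8) CAS  T1:  M=6  r_T1=5 ✗
   9) CAS  T0:  M=6  r_T0=5 ✗
  10) CAS  T3:  M=7  r_T3=6 ✓
  11) LOAD T0:  M=7  r_T0=7
  12) LOAD T3:  M=7  r_T3=7
  13) CAS  T3:  M=8  r_T3=7 ✓
  14) LOAD T3:  M=8  r_T3=8
  15) CAS  T0:  M=8  r_T0=7 ✗
  16) CAS  T3:  M=9  r_T3=8 ✓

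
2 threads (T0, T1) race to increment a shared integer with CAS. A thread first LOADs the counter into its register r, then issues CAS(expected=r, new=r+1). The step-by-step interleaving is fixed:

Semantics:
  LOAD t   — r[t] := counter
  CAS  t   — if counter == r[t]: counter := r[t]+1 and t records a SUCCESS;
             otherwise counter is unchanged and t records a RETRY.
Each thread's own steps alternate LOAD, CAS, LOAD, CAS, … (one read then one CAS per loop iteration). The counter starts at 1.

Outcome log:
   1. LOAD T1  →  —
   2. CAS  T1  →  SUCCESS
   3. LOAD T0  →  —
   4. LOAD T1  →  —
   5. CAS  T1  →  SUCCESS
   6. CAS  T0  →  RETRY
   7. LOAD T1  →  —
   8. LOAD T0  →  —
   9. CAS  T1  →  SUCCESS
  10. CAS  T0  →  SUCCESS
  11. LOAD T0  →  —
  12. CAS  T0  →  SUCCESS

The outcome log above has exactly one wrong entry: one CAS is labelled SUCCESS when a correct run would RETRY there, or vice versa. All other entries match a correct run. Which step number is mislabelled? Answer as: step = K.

step = 10

Correct run:
step 1: T1 LOAD ⇒ load; ctr=1 reg=1
step 2: T1 CAS ⇒ ok; ctr=2 reg=1
step 3: T0 LOAD ⇒ load; ctr=2 reg=2
step 4: T1 LOAD ⇒ load; ctr=2 reg=2
step 5: T1 CAS ⇒ ok; ctr=3 reg=2
step 6: T0 CAS ⇒ retry; ctr=3 reg=2
step 7: T1 LOAD ⇒ load; ctr=3 reg=3
step 8: T0 LOAD ⇒ load; ctr=3 reg=3
step 9: T1 CAS ⇒ ok; ctr=4 reg=3
step 10: T0 CAS ⇒ retry; ctr=4 reg=3
step 11: T0 LOAD ⇒ load; ctr=4 reg=4
step 12: T0 CAS ⇒ ok; ctr=5 reg=4
Flip is step 10.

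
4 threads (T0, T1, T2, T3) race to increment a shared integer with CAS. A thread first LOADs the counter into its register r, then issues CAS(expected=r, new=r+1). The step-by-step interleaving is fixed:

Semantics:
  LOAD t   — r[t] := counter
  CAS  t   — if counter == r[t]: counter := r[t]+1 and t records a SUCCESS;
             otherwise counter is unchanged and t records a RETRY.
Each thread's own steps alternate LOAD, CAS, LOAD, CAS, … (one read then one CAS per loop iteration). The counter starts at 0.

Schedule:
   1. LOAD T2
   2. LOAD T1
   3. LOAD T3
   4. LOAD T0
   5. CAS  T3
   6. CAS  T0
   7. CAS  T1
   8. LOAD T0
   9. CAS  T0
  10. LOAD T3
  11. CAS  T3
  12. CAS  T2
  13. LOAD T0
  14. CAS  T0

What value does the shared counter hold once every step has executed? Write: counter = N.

   1) LOAD T2:  M=0  r_T2=0
   2) LOAD T1:  M=0  r_T1=0
   3) LOAD T3:  M=0  r_T3=0
   4) LOAD T0:  M=0  r_T0=0
   5) CAS  T3:  M=1  r_T3=0 ✓
   6) CAS  T0:  M=1  r_T0=0 ✗
   7) CAS  T1:  M=1  r_T1=0 ✗
   8) LOAD T0:  M=1  r_T0=1
   9) CAS  T0:  M=2  r_T0=1 ✓
  10) LOAD T3:  M=2  r_T3=2
  11) CAS  T3:  M=3  r_T3=2 ✓
  12) CAS  T2:  M=3  r_T2=0 ✗
  13) LOAD T0:  M=3  r_T0=3
  14) CAS  T0:  M=4  r_T0=3 ✓

counter = 4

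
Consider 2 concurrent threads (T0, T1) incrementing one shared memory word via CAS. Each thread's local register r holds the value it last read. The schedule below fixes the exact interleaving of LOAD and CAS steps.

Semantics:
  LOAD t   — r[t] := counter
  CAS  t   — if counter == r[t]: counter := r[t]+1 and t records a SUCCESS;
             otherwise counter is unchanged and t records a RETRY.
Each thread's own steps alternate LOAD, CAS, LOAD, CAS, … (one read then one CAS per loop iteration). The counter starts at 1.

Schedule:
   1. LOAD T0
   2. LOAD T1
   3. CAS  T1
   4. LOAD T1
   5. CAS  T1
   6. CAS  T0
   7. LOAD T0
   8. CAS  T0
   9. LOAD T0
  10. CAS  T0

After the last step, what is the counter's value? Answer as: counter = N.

   1) LOAD T0:  M=1  r_T0=1
   2) LOAD T1:  M=1  r_T1=1
   3) CAS  T1:  M=2  r_T1=1 ✓
   4) LOAD T1:  M=2  r_T1=2
   5) CAS  T1:  M=3  r_T1=2 ✓
   6) CAS  T0:  M=3  r_T0=1 ✗
   7) LOAD T0:  M=3  r_T0=3
   8) CAS  T0:  M=4  r_T0=3 ✓
   9) LOAD T0:  M=4  r_T0=4
  10) CAS  T0:  M=5  r_T0=4 ✓

counter = 5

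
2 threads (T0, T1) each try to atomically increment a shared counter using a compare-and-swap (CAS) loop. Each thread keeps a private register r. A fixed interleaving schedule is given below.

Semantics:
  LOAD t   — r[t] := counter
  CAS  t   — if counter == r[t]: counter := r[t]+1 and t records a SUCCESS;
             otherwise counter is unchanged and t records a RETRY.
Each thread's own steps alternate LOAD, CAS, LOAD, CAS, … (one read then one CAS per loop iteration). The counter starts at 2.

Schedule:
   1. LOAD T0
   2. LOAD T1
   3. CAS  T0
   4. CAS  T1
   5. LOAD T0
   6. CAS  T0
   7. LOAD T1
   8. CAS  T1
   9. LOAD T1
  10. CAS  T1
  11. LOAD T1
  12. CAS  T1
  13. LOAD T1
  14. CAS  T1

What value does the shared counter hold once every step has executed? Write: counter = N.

counter = 8

step 1: T0 LOAD ⇒ load; ctr=2 reg=2
step 2: T1 LOAD ⇒ load; ctr=2 reg=2
step 3: T0 CAS ⇒ ok; ctr=3 reg=2
step 4: T1 CAS ⇒ retry; ctr=3 reg=2
step 5: T0 LOAD ⇒ load; ctr=3 reg=3
step 6: T0 CAS ⇒ ok; ctr=4 reg=3
step 7: T1 LOAD ⇒ load; ctr=4 reg=4
step 8: T1 CAS ⇒ ok; ctr=5 reg=4
step 9: T1 LOAD ⇒ load; ctr=5 reg=5
step 10: T1 CAS ⇒ ok; ctr=6 reg=5
step 11: T1 LOAD ⇒ load; ctr=6 reg=6
step 12: T1 CAS ⇒ ok; ctr=7 reg=6
step 13: T1 LOAD ⇒ load; ctr=7 reg=7
step 14: T1 CAS ⇒ ok; ctr=8 reg=7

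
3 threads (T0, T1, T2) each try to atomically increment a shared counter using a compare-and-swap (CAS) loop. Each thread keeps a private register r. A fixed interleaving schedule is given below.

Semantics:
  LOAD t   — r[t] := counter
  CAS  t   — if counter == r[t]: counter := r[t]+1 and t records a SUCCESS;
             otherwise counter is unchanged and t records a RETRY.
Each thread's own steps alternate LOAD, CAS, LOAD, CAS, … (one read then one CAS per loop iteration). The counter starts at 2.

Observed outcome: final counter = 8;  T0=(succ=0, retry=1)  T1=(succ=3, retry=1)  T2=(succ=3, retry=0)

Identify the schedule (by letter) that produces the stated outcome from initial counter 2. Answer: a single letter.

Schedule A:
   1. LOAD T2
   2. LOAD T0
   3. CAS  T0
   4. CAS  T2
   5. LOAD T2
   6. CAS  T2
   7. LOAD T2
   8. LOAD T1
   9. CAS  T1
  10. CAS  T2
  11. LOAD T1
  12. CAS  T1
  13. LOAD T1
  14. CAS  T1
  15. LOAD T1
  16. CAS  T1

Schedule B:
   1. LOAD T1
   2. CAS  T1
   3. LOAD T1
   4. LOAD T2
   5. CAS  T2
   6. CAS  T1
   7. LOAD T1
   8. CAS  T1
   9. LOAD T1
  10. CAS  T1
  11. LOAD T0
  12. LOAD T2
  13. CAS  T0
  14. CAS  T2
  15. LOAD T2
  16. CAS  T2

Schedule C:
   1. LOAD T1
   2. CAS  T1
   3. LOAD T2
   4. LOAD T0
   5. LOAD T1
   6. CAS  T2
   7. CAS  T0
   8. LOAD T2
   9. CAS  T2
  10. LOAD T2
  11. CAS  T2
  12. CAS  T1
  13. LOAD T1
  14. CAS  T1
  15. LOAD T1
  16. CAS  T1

C

Tracing schedule C:
   1) LOAD T1:  M=2  r_T1=2
   2) CAS  T1:  M=3  r_T1=2 ✓
   3) LOAD T2:  M=3  r_T2=3
   4) LOAD T0:  M=3  r_T0=3
   5) LOAD T1:  M=3  r_T1=3
   6) CAS  T2:  M=4  r_T2=3 ✓
   7) CAS  T0:  M=4  r_T0=3 ✗
   8) LOAD T2:  M=4  r_T2=4
   9) CAS  T2:  M=5  r_T2=4 ✓
  10) LOAD T2:  M=5  r_T2=5
  11) CAS  T2:  M=6  r_T2=5 ✓
  12) CAS  T1:  M=6  r_T1=3 ✗
  13) LOAD T1:  M=6  r_T1=6
  14) CAS  T1:  M=7  r_T1=6 ✓
  15) LOAD T1:  M=7  r_T1=7
  16) CAS  T1:  M=8  r_T1=7 ✓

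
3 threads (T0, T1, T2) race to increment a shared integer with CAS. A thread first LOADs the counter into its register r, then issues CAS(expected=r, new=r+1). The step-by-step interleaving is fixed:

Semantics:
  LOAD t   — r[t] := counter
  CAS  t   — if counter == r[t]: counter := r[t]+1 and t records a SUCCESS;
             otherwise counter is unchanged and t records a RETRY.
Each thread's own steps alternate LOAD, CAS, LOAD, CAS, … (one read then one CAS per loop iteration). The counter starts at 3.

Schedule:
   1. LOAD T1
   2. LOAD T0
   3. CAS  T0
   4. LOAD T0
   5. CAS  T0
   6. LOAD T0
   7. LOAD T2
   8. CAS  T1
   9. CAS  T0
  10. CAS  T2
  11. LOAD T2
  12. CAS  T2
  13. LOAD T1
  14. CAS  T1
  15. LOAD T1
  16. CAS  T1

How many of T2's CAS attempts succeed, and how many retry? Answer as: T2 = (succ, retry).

[1] T1.load  rd  (counter 3, T1.r 3)
[2] T0.load  rd  (counter 3, T0.r 3)
[3] T0.cas  hit  (counter 4, T0.r 3)
[4] T0.load  rd  (counter 4, T0.r 4)
[5] T0.cas  hit  (counter 5, T0.r 4)
[6] T0.load  rd  (counter 5, T0.r 5)
[7] T2.load  rd  (counter 5, T2.r 5)
[8] T1.cas  miss  (counter 5, T1.r 3)
[9] T0.cas  hit  (counter 6, T0.r 5)
[10] T2.cas  miss  (counter 6, T2.r 5)
[11] T2.load  rd  (counter 6, T2.r 6)
[12] T2.cas  hit  (counter 7, T2.r 6)
[13] T1.load  rd  (counter 7, T1.r 7)
[14] T1.cas  hit  (counter 8, T1.r 7)
[15] T1.load  rd  (counter 8, T1.r 8)
[16] T1.cas  hit  (counter 9, T1.r 8)

T2 = (1, 1)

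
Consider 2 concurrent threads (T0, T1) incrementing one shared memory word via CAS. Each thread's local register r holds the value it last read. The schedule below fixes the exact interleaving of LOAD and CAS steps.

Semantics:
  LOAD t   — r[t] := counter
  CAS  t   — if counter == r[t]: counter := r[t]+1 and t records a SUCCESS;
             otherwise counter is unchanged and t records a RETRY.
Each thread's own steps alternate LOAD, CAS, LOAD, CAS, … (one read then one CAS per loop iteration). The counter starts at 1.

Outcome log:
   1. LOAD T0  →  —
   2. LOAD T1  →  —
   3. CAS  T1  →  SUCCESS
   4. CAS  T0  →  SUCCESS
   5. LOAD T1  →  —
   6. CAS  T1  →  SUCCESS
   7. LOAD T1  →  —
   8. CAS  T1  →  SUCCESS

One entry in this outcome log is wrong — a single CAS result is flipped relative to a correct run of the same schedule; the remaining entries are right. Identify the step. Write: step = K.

Correct run:
[1] T0.load  rd  (counter 1, T0.r 1)
[2] T1.load  rd  (counter 1, T1.r 1)
[3] T1.cas  hit  (counter 2, T1.r 1)
[4] T0.cas  miss  (counter 2, T0.r 1)
[5] T1.load  rd  (counter 2, T1.r 2)
[6] T1.cas  hit  (counter 3, T1.r 2)
[7] T1.load  rd  (counter 3, T1.r 3)
[8] T1.cas  hit  (counter 4, T1.r 3)
Flip is step 4.

step = 4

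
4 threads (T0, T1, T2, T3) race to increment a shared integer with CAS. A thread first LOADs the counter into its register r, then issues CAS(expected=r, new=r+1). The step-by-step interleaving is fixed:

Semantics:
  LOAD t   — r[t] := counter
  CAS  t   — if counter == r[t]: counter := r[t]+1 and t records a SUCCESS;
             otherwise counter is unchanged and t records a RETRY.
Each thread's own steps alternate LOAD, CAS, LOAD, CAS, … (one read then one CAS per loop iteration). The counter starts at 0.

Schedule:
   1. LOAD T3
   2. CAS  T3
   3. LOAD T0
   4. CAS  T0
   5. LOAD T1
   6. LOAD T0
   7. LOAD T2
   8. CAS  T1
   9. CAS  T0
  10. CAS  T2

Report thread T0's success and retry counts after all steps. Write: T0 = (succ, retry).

T0 = (1, 1)

[1] T3.load  rd  (counter 0, T3.r 0)
[2] T3.cas  hit  (counter 1, T3.r 0)
[3] T0.load  rd  (counter 1, T0.r 1)
[4] T0.cas  hit  (counter 2, T0.r 1)
[5] T1.load  rd  (counter 2, T1.r 2)
[6] T0.load  rd  (counter 2, T0.r 2)
[7] T2.load  rd  (counter 2, T2.r 2)
[8] T1.cas  hit  (counter 3, T1.r 2)
[9] T0.cas  miss  (counter 3, T0.r 2)
[10] T2.cas  miss  (counter 3, T2.r 2)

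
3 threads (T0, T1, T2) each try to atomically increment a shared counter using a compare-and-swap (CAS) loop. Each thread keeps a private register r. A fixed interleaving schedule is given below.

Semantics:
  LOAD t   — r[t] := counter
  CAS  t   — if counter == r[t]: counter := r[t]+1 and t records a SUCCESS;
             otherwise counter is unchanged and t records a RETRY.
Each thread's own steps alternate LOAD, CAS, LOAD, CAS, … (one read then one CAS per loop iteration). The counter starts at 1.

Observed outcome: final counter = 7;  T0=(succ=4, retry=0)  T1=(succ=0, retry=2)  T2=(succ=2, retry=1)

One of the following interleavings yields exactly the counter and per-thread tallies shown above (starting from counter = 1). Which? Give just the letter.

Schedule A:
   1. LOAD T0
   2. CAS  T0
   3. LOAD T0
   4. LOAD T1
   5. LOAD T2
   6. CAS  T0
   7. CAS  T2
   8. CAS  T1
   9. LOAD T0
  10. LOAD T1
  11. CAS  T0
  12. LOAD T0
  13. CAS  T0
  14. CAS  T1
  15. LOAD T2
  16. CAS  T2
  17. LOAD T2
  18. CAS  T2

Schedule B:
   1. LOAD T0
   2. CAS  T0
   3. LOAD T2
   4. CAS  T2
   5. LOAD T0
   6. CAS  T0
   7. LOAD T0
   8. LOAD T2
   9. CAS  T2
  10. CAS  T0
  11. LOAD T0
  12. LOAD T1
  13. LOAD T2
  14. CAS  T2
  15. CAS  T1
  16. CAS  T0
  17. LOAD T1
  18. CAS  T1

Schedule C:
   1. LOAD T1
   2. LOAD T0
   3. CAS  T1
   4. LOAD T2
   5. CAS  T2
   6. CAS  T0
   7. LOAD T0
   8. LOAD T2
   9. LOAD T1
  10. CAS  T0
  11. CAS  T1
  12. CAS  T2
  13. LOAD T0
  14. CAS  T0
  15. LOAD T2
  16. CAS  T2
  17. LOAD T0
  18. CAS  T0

A

Simulating candidate A:
T0 LOAD — after: cnt=1, r=1 — load
T0 CAS — after: cnt=2, r=1 — ok
T0 LOAD — after: cnt=2, r=2 — load
T1 LOAD — after: cnt=2, r=2 — load
T2 LOAD — after: cnt=2, r=2 — load
T0 CAS — after: cnt=3, r=2 — ok
T2 CAS — after: cnt=3, r=2 — retry
T1 CAS — after: cnt=3, r=2 — retry
T0 LOAD — after: cnt=3, r=3 — load
T1 LOAD — after: cnt=3, r=3 — load
T0 CAS — after: cnt=4, r=3 — ok
T0 LOAD — after: cnt=4, r=4 — load
T0 CAS — after: cnt=5, r=4 — ok
T1 CAS — after: cnt=5, r=3 — retry
T2 LOAD — after: cnt=5, r=5 — load
T2 CAS — after: cnt=6, r=5 — ok
T2 LOAD — after: cnt=6, r=6 — load
T2 CAS — after: cnt=7, r=6 — ok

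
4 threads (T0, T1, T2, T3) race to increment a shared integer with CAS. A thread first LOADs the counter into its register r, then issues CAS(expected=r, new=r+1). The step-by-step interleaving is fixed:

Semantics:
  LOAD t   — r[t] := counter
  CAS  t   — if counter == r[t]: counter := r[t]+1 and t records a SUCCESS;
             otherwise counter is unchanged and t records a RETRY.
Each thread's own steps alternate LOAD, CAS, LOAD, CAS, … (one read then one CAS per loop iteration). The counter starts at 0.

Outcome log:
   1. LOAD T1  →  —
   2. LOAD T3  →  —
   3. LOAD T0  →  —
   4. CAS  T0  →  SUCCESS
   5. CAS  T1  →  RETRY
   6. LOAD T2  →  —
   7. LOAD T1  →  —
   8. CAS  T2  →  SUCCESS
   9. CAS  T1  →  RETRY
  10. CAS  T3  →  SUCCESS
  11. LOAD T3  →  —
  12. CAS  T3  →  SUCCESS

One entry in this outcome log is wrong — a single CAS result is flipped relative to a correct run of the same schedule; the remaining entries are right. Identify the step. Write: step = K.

step = 10

Re-executing:
1. LOAD T1 → mem=0 r[T1]=0 [LOAD]
2. LOAD T3 → mem=0 r[T3]=0 [LOAD]
3. LOAD T0 → mem=0 r[T0]=0 [LOAD]
4. CAS T0 → mem=1 r[T0]=0 [OK]
5. CAS T1 → mem=1 r[T1]=0 [RETRY]
6. LOAD T2 → mem=1 r[T2]=1 [LOAD]
7. LOAD T1 → mem=1 r[T1]=1 [LOAD]
8. CAS T2 → mem=2 r[T2]=1 [OK]
9. CAS T1 → mem=2 r[T1]=1 [RETRY]
10. CAS T3 → mem=2 r[T3]=0 [RETRY]
11. LOAD T3 → mem=2 r[T3]=2 [LOAD]
12. CAS T3 → mem=3 r[T3]=2 [OK]
Flip is step 10.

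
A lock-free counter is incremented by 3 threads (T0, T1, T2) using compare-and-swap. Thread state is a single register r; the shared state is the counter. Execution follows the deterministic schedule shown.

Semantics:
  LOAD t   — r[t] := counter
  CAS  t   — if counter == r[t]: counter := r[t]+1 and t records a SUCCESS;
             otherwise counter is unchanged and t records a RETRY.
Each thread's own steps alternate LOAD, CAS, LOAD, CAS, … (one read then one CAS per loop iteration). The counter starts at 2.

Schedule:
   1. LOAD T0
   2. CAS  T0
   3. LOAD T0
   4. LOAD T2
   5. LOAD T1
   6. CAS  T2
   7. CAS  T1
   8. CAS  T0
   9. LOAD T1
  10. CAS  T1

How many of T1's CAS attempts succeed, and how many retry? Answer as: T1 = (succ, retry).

1. LOAD T0 → mem=2 r[T0]=2 [LOAD]
2. CAS T0 → mem=3 r[T0]=2 [OK]
3. LOAD T0 → mem=3 r[T0]=3 [LOAD]
4. LOAD T2 → mem=3 r[T2]=3 [LOAD]
5. LOAD T1 → mem=3 r[T1]=3 [LOAD]
6. CAS T2 → mem=4 r[T2]=3 [OK]
7. CAS T1 → mem=4 r[T1]=3 [RETRY]
8. CAS T0 → mem=4 r[T0]=3 [RETRY]
9. LOAD T1 → mem=4 r[T1]=4 [LOAD]
10. CAS T1 → mem=5 r[T1]=4 [OK]

T1 = (1, 1)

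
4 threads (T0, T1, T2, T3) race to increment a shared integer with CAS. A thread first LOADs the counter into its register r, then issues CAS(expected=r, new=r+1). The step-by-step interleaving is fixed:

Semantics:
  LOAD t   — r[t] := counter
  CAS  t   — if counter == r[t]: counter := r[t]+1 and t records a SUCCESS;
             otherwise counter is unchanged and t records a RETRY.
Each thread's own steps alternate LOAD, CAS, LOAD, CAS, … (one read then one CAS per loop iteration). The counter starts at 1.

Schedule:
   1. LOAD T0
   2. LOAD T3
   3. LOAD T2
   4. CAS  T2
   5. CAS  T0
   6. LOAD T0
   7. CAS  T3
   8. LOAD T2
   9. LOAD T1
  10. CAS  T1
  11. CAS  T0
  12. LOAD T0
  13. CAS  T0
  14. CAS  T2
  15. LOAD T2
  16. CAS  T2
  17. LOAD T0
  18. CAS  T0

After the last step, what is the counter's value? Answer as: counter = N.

[1] T0.load  rd  (counter 1, T0.r 1)
[2] T3.load  rd  (counter 1, T3.r 1)
[3] T2.load  rd  (counter 1, T2.r 1)
[4] T2.cas  hit  (counter 2, T2.r 1)
[5] T0.cas  miss  (counter 2, T0.r 1)
[6] T0.load  rd  (counter 2, T0.r 2)
[7] T3.cas  miss  (counter 2, T3.r 1)
[8] T2.load  rd  (counter 2, T2.r 2)
[9] T1.load  rd  (counter 2, T1.r 2)
[10] T1.cas  hit  (counter 3, T1.r 2)
[11] T0.cas  miss  (counter 3, T0.r 2)
[12] T0.load  rd  (counter 3, T0.r 3)
[13] T0.cas  hit  (counter 4, T0.r 3)
[14] T2.cas  miss  (counter 4, T2.r 2)
[15] T2.load  rd  (counter 4, T2.r 4)
[16] T2.cas  hit  (counter 5, T2.r 4)
[17] T0.load  rd  (counter 5, T0.r 5)
[18] T0.cas  hit  (counter 6, T0.r 5)

counter = 6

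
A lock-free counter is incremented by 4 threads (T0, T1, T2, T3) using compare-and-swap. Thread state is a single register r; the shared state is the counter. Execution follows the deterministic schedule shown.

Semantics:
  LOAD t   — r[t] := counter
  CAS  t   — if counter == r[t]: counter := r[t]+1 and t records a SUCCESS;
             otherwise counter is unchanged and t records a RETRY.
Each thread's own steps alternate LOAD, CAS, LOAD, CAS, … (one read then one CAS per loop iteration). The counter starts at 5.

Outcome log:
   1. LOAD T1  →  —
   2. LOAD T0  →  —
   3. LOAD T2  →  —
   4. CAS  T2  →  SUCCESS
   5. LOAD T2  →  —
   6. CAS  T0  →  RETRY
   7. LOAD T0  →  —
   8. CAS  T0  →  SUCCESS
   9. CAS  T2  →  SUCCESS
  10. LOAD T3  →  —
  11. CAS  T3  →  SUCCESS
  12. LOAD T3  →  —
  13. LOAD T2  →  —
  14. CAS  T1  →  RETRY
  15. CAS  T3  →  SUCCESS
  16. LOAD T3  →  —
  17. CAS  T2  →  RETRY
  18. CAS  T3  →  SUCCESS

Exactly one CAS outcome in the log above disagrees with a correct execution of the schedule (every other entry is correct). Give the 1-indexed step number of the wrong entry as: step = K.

Re-executing:
[1] T1.load  rd  (counter 5, T1.r 5)
[2] T0.load  rd  (counter 5, T0.r 5)
[3] T2.load  rd  (counter 5, T2.r 5)
[4] T2.cas  hit  (counter 6, T2.r 5)
[5] T2.load  rd  (counter 6, T2.r 6)
[6] T0.cas  miss  (counter 6, T0.r 5)
[7] T0.load  rd  (counter 6, T0.r 6)
[8] T0.cas  hit  (counter 7, T0.r 6)
[9] T2.cas  miss  (counter 7, T2.r 6)
[10] T3.load  rd  (counter 7, T3.r 7)
[11] T3.cas  hit  (counter 8, T3.r 7)
[12] T3.load  rd  (counter 8, T3.r 8)
[13] T2.load  rd  (counter 8, T2.r 8)
[14] T1.cas  miss  (counter 8, T1.r 5)
[15] T3.cas  hit  (counter 9, T3.r 8)
[16] T3.load  rd  (counter 9, T3.r 9)
[17] T2.cas  miss  (counter 9, T2.r 8)
[18] T3.cas  hit  (counter 10, T3.r 9)
Flip is step 9.

step = 9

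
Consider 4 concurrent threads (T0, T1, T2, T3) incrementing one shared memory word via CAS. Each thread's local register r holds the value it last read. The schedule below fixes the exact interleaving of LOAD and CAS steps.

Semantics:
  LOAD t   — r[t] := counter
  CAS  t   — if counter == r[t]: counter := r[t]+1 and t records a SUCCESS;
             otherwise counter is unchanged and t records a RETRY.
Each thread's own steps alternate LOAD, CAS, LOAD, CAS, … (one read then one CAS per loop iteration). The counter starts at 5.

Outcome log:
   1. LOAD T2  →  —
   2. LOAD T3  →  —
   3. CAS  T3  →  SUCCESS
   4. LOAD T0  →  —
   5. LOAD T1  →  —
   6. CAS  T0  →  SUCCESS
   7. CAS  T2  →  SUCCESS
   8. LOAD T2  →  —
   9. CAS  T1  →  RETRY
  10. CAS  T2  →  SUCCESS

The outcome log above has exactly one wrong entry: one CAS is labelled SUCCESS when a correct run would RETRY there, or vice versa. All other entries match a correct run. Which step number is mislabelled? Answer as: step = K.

Re-executing:
1. LOAD T2 → mem=5 r[T2]=5 [LOAD]
2. LOAD T3 → mem=5 r[T3]=5 [LOAD]
3. CAS T3 → mem=6 r[T3]=5 [OK]
4. LOAD T0 → mem=6 r[T0]=6 [LOAD]
5. LOAD T1 → mem=6 r[T1]=6 [LOAD]
6. CAS T0 → mem=7 r[T0]=6 [OK]
7. CAS T2 → mem=7 r[T2]=5 [RETRY]
8. LOAD T2 → mem=7 r[T2]=7 [LOAD]
9. CAS T1 → mem=7 r[T1]=6 [RETRY]
10. CAS T2 → mem=8 r[T2]=7 [OK]
Log disagrees first at step 7.

step = 7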